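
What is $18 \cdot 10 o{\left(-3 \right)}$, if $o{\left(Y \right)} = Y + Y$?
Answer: $-1080$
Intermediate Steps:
$o{\left(Y \right)} = 2 Y$
$18 \cdot 10 o{\left(-3 \right)} = 18 \cdot 10 \cdot 2 \left(-3\right) = 180 \left(-6\right) = -1080$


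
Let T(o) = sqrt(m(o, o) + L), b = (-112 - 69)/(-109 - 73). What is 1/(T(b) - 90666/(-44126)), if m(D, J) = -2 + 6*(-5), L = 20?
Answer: 333393993/2632130839 - 973551938*I*sqrt(3)/7896392517 ≈ 0.12666 - 0.21355*I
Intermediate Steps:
b = 181/182 (b = -181/(-182) = -181*(-1/182) = 181/182 ≈ 0.99451)
m(D, J) = -32 (m(D, J) = -2 - 30 = -32)
T(o) = 2*I*sqrt(3) (T(o) = sqrt(-32 + 20) = sqrt(-12) = 2*I*sqrt(3))
1/(T(b) - 90666/(-44126)) = 1/(2*I*sqrt(3) - 90666/(-44126)) = 1/(2*I*sqrt(3) - 90666*(-1/44126)) = 1/(2*I*sqrt(3) + 45333/22063) = 1/(45333/22063 + 2*I*sqrt(3))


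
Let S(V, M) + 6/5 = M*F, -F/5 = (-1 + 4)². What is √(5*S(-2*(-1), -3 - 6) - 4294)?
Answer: 5*I*√91 ≈ 47.697*I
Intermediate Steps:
F = -45 (F = -5*(-1 + 4)² = -5*3² = -5*9 = -45)
S(V, M) = -6/5 - 45*M (S(V, M) = -6/5 + M*(-45) = -6/5 - 45*M)
√(5*S(-2*(-1), -3 - 6) - 4294) = √(5*(-6/5 - 45*(-3 - 6)) - 4294) = √(5*(-6/5 - 45*(-9)) - 4294) = √(5*(-6/5 + 405) - 4294) = √(5*(2019/5) - 4294) = √(2019 - 4294) = √(-2275) = 5*I*√91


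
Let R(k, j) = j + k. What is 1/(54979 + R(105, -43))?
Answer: 1/55041 ≈ 1.8168e-5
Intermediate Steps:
1/(54979 + R(105, -43)) = 1/(54979 + (-43 + 105)) = 1/(54979 + 62) = 1/55041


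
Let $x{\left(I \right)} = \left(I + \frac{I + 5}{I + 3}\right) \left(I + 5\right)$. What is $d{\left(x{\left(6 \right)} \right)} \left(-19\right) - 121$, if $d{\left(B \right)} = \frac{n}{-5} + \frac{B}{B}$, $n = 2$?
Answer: $- \frac{662}{5} \approx -132.4$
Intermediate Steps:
$x{\left(I \right)} = \left(5 + I\right) \left(I + \frac{5 + I}{3 + I}\right)$ ($x{\left(I \right)} = \left(I + \frac{5 + I}{3 + I}\right) \left(5 + I\right) = \left(5 + I\right) \left(I + \frac{5 + I}{3 + I}\right)$)
$d{\left(B \right)} = \frac{3}{5}$ ($d{\left(B \right)} = \frac{2}{-5} + \frac{B}{B} = 2 \left(- \frac{1}{5}\right) + 1 = - \frac{2}{5} + 1 = \frac{3}{5}$)
$d{\left(x{\left(6 \right)} \right)} \left(-19\right) - 121 = \frac{3}{5} \left(-19\right) - 121 = - \frac{57}{5} - 121 = - \frac{662}{5}$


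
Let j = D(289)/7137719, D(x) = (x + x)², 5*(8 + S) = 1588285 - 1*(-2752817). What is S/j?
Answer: 15492640358789/835210 ≈ 1.8549e+7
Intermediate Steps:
S = 4341062/5 (S = -8 + (1588285 - 1*(-2752817))/5 = -8 + (1588285 + 2752817)/5 = -8 + (⅕)*4341102 = -8 + 4341102/5 = 4341062/5 ≈ 8.6821e+5)
D(x) = 4*x² (D(x) = (2*x)² = 4*x²)
j = 334084/7137719 (j = (4*289²)/7137719 = (4*83521)*(1/7137719) = 334084*(1/7137719) = 334084/7137719 ≈ 0.046805)
S/j = 4341062/(5*(334084/7137719)) = (4341062/5)*(7137719/334084) = 15492640358789/835210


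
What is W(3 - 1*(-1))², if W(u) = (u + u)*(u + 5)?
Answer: 5184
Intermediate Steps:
W(u) = 2*u*(5 + u) (W(u) = (2*u)*(5 + u) = 2*u*(5 + u))
W(3 - 1*(-1))² = (2*(3 - 1*(-1))*(5 + (3 - 1*(-1))))² = (2*(3 + 1)*(5 + (3 + 1)))² = (2*4*(5 + 4))² = (2*4*9)² = 72² = 5184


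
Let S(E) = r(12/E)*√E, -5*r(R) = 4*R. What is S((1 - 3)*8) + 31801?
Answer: 31801 + 12*I/5 ≈ 31801.0 + 2.4*I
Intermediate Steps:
r(R) = -4*R/5
S(E) = -48/(5*√E) (S(E) = (-48/(5*E))*√E = -48/(5*√E))
S((1 - 3)*8) + 31801 = -48*√2/(4*√(1 - 3))/5 + 31801 = -48*(-I/4)/5 + 31801 = -(-12)*I/5 + 31801 = 12*I/5 + 31801 = 31801 + 12*I/5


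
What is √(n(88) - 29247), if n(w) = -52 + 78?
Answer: I*√29221 ≈ 170.94*I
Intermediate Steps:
n(w) = 26
√(n(88) - 29247) = √(26 - 29247) = √(-29221) = I*√29221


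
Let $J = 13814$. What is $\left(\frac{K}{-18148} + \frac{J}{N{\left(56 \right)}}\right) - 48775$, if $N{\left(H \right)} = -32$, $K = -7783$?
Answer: $- \frac{3571980727}{72592} \approx -49206.0$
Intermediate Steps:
$\left(\frac{K}{-18148} + \frac{J}{N{\left(56 \right)}}\right) - 48775 = \left(- \frac{7783}{-18148} + \frac{13814}{-32}\right) - 48775 = \left(\left(-7783\right) \left(- \frac{1}{18148}\right) + 13814 \left(- \frac{1}{32}\right)\right) - 48775 = \left(\frac{7783}{18148} - \frac{6907}{16}\right) - 48775 = - \frac{31305927}{72592} - 48775 = - \frac{3571980727}{72592}$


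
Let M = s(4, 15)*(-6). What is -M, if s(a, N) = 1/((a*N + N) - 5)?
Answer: 3/35 ≈ 0.085714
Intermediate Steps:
s(a, N) = 1/(-5 + N + N*a) (s(a, N) = 1/((N*a + N) - 5) = 1/((N + N*a) - 5) = 1/(-5 + N + N*a))
M = -3/35 (M = -6/(-5 + 15 + 15*4) = -6/(-5 + 15 + 60) = -6/70 = (1/70)*(-6) = -3/35 ≈ -0.085714)
-M = -1*(-3/35) = 3/35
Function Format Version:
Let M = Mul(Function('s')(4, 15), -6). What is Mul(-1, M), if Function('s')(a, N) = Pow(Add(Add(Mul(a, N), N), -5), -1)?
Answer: Rational(3, 35) ≈ 0.085714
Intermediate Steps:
Function('s')(a, N) = Pow(Add(-5, N, Mul(N, a)), -1) (Function('s')(a, N) = Pow(Add(Add(Mul(N, a), N), -5), -1) = Pow(Add(Add(N, Mul(N, a)), -5), -1) = Pow(Add(-5, N, Mul(N, a)), -1))
M = Rational(-3, 35) (M = Mul(Pow(Add(-5, 15, Mul(15, 4)), -1), -6) = Mul(Pow(Add(-5, 15, 60), -1), -6) = Mul(Pow(70, -1), -6) = Mul(Rational(1, 70), -6) = Rational(-3, 35) ≈ -0.085714)
Mul(-1, M) = Mul(-1, Rational(-3, 35)) = Rational(3, 35)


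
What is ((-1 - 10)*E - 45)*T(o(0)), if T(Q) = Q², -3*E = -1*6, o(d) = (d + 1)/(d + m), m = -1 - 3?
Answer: -67/16 ≈ -4.1875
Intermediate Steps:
m = -4
o(d) = (1 + d)/(-4 + d) (o(d) = (d + 1)/(d - 4) = (1 + d)/(-4 + d))
E = 2 (E = -(-1)*6/3 = -⅓*(-6) = 2)
((-1 - 10)*E - 45)*T(o(0)) = ((-1 - 10)*2 - 45)*((1 + 0)/(-4 + 0))² = (-11*2 - 45)*(1/(-4))² = (-22 - 45)*(-¼*1)² = -67*(-¼)² = -67*1/16 = -67/16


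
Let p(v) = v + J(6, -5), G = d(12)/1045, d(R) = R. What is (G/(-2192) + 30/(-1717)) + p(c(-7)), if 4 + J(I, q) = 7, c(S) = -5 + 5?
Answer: 2932586709/983257220 ≈ 2.9825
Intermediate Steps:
c(S) = 0
J(I, q) = 3 (J(I, q) = -4 + 7 = 3)
G = 12/1045 ≈ 0.011483
p(v) = 3 + v (p(v) = v + 3 = 3 + v)
(G/(-2192) + 30/(-1717)) + p(c(-7)) = ((12/1045)/(-2192) + 30/(-1717)) + (3 + 0) = ((12/1045)*(-1/2192) + 30*(-1/1717)) + 3 = (-3/572660 - 30/1717) + 3 = -17184951/983257220 + 3 = 2932586709/983257220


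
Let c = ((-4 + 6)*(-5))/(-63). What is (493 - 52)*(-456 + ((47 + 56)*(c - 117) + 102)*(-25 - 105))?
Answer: 683897774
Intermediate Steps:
c = 10/63 (c = (2*(-5))*(-1/63) = -10*(-1/63) = 10/63 ≈ 0.15873)
(493 - 52)*(-456 + ((47 + 56)*(c - 117) + 102)*(-25 - 105)) = (493 - 52)*(-456 + ((47 + 56)*(10/63 - 117) + 102)*(-25 - 105)) = 441*(-456 + (103*(-7361/63) + 102)*(-130)) = 441*(-456 + (-758183/63 + 102)*(-130)) = 441*(-456 - 751757/63*(-130)) = 441*(-456 + 97728410/63) = 441*(97699682/63) = 683897774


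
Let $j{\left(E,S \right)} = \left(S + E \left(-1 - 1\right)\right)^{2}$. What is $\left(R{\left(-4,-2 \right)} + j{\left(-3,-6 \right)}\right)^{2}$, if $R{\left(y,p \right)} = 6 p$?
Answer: $144$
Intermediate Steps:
$j{\left(E,S \right)} = \left(S - 2 E\right)^{2}$ ($j{\left(E,S \right)} = \left(S + E \left(-2\right)\right)^{2} = \left(S - 2 E\right)^{2}$)
$\left(R{\left(-4,-2 \right)} + j{\left(-3,-6 \right)}\right)^{2} = \left(6 \left(-2\right) + \left(\left(-1\right) \left(-6\right) + 2 \left(-3\right)\right)^{2}\right)^{2} = \left(-12 + \left(6 - 6\right)^{2}\right)^{2} = \left(-12 + 0^{2}\right)^{2} = \left(-12 + 0\right)^{2} = \left(-12\right)^{2} = 144$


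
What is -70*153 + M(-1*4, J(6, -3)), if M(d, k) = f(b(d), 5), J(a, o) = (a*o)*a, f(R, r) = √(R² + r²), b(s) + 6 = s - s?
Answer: -10710 + √61 ≈ -10702.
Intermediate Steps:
b(s) = -6 (b(s) = -6 + (s - s) = -6 + 0 = -6)
J(a, o) = o*a²
M(d, k) = √61 (M(d, k) = √((-6)² + 5²) = √(36 + 25) = √61)
-70*153 + M(-1*4, J(6, -3)) = -70*153 + √61 = -10710 + √61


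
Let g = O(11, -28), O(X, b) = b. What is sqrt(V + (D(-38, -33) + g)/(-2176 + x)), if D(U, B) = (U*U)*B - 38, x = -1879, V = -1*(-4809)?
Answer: sqrt(79268003715)/4055 ≈ 69.432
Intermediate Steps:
V = 4809
D(U, B) = -38 + B*U**2 (D(U, B) = U**2*B - 38 = B*U**2 - 38 = -38 + B*U**2)
g = -28
sqrt(V + (D(-38, -33) + g)/(-2176 + x)) = sqrt(4809 + ((-38 - 33*(-38)**2) - 28)/(-2176 - 1879)) = sqrt(4809 + ((-38 - 33*1444) - 28)/(-4055)) = sqrt(4809 + ((-38 - 47652) - 28)*(-1/4055)) = sqrt(4809 + (-47690 - 28)*(-1/4055)) = sqrt(4809 - 47718*(-1/4055)) = sqrt(4809 + 47718/4055) = sqrt(19548213/4055) = sqrt(79268003715)/4055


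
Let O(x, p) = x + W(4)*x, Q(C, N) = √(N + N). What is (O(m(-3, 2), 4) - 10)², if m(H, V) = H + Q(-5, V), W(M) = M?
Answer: 225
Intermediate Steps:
Q(C, N) = √2*√N (Q(C, N) = √(2*N) = √2*√N)
m(H, V) = H + √2*√V
O(x, p) = 5*x (O(x, p) = x + 4*x = 5*x)
(O(m(-3, 2), 4) - 10)² = (5*(-3 + √2*√2) - 10)² = (5*(-3 + 2) - 10)² = (5*(-1) - 10)² = (-5 - 10)² = (-15)² = 225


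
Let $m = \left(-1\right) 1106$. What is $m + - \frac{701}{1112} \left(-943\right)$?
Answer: $- \frac{568829}{1112} \approx -511.54$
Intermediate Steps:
$m = -1106$
$m + - \frac{701}{1112} \left(-943\right) = -1106 + - \frac{701}{1112} \left(-943\right) = -1106 + \left(-701\right) \frac{1}{1112} \left(-943\right) = -1106 - - \frac{661043}{1112} = -1106 + \frac{661043}{1112} = - \frac{568829}{1112}$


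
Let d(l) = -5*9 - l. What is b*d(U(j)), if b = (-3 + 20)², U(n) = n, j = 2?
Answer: -13583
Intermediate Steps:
b = 289 (b = 17² = 289)
d(l) = -45 - l
b*d(U(j)) = 289*(-45 - 1*2) = 289*(-45 - 2) = 289*(-47) = -13583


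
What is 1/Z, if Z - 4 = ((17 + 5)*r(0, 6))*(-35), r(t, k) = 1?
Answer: -1/766 ≈ -0.0013055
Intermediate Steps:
Z = -766 (Z = 4 + ((17 + 5)*1)*(-35) = 4 + (22*1)*(-35) = 4 + 22*(-35) = 4 - 770 = -766)
1/Z = 1/(-766) = -1/766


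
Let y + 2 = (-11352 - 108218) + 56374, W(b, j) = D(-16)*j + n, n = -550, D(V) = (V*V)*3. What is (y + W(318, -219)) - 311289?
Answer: -543229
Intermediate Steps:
D(V) = 3*V² (D(V) = V²*3 = 3*V²)
W(b, j) = -550 + 768*j (W(b, j) = (3*(-16)²)*j - 550 = (3*256)*j - 550 = 768*j - 550 = -550 + 768*j)
y = -63198 (y = -2 + ((-11352 - 108218) + 56374) = -2 + (-119570 + 56374) = -2 - 63196 = -63198)
(y + W(318, -219)) - 311289 = (-63198 + (-550 + 768*(-219))) - 311289 = (-63198 + (-550 - 168192)) - 311289 = (-63198 - 168742) - 311289 = -231940 - 311289 = -543229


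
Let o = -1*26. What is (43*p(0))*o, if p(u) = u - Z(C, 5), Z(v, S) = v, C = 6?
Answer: 6708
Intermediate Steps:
o = -26
p(u) = -6 + u (p(u) = u - 1*6 = u - 6 = -6 + u)
(43*p(0))*o = (43*(-6 + 0))*(-26) = (43*(-6))*(-26) = -258*(-26) = 6708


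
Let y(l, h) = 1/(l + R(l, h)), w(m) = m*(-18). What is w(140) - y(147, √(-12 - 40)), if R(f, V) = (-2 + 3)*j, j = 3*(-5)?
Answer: -332641/132 ≈ -2520.0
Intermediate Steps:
w(m) = -18*m
j = -15
R(f, V) = -15 (R(f, V) = (-2 + 3)*(-15) = 1*(-15) = -15)
y(l, h) = 1/(-15 + l) (y(l, h) = 1/(l - 15) = 1/(-15 + l))
w(140) - y(147, √(-12 - 40)) = -18*140 - 1/(-15 + 147) = -2520 - 1/132 = -332641/132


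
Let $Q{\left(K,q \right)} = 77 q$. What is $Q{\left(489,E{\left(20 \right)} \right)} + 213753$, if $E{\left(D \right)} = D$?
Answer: $215293$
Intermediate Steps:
$Q{\left(489,E{\left(20 \right)} \right)} + 213753 = 77 \cdot 20 + 213753 = 1540 + 213753 = 215293$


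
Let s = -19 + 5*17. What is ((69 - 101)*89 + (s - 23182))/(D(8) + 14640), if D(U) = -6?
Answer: -12982/7317 ≈ -1.7742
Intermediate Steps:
s = 66 (s = -19 + 85 = 66)
((69 - 101)*89 + (s - 23182))/(D(8) + 14640) = ((69 - 101)*89 + (66 - 23182))/(-6 + 14640) = (-32*89 - 23116)/14634 = (-2848 - 23116)*(1/14634) = -25964*1/14634 = -12982/7317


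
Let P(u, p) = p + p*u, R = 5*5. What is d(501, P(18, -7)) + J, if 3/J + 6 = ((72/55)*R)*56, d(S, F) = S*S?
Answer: 1681204709/6698 ≈ 2.5100e+5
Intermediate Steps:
R = 25
d(S, F) = S²
J = 11/6698 (J = 3/(-6 + ((72/55)*25)*56) = 3/(-6 + (360/11)*56) = 3/(-6 + 20160/11) = 3/(20094/11) = 3*(11/20094) = 11/6698 ≈ 0.0016423)
d(501, P(18, -7)) + J = 501² + 11/6698 = 251001 + 11/6698 = 1681204709/6698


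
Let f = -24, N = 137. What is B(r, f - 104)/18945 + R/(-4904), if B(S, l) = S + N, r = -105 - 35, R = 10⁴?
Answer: -7894363/3871095 ≈ -2.0393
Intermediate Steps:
R = 10000
r = -140
B(S, l) = 137 + S (B(S, l) = S + 137 = 137 + S)
B(r, f - 104)/18945 + R/(-4904) = (137 - 140)/18945 + 10000/(-4904) = -3*1/18945 + 10000*(-1/4904) = -1/6315 - 1250/613 = -7894363/3871095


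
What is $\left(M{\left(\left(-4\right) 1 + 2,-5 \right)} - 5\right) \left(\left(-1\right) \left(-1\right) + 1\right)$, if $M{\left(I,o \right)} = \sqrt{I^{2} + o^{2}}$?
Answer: $-10 + 2 \sqrt{29} \approx 0.77033$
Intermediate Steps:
$\left(M{\left(\left(-4\right) 1 + 2,-5 \right)} - 5\right) \left(\left(-1\right) \left(-1\right) + 1\right) = \left(\sqrt{\left(\left(-4\right) 1 + 2\right)^{2} + \left(-5\right)^{2}} - 5\right) \left(\left(-1\right) \left(-1\right) + 1\right) = \left(\sqrt{\left(-4 + 2\right)^{2} + 25} - 5\right) \left(1 + 1\right) = \left(\sqrt{\left(-2\right)^{2} + 25} - 5\right) 2 = \left(\sqrt{4 + 25} - 5\right) 2 = \left(\sqrt{29} - 5\right) 2 = \left(-5 + \sqrt{29}\right) 2 = -10 + 2 \sqrt{29}$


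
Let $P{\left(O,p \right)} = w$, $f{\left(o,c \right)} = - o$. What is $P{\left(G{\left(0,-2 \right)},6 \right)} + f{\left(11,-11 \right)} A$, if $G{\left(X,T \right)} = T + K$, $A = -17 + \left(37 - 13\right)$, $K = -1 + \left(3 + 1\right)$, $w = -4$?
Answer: $-81$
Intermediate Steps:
$K = 3$ ($K = -1 + 4 = 3$)
$A = 7$ ($A = -17 + 24 = 7$)
$G{\left(X,T \right)} = 3 + T$ ($G{\left(X,T \right)} = T + 3 = 3 + T$)
$P{\left(O,p \right)} = -4$
$P{\left(G{\left(0,-2 \right)},6 \right)} + f{\left(11,-11 \right)} A = -4 + \left(-1\right) 11 \cdot 7 = -4 - 77 = -81$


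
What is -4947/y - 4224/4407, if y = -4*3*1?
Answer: 2416749/5876 ≈ 411.29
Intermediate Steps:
y = -12 (y = -1*12*1 = -12*1 = -12)
-4947/y - 4224/4407 = -4947/(-12) - 4224/4407 = -4947*(-1/12) - 4224*1/4407 = 1649/4 - 1408/1469 = 2416749/5876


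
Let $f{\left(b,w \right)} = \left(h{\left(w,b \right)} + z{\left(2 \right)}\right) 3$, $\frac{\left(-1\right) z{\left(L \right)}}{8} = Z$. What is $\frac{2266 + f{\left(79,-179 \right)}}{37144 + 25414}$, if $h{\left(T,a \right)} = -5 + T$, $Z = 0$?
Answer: $\frac{857}{31279} \approx 0.027399$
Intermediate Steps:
$z{\left(L \right)} = 0$ ($z{\left(L \right)} = \left(-8\right) 0 = 0$)
$f{\left(b,w \right)} = -15 + 3 w$ ($f{\left(b,w \right)} = \left(\left(-5 + w\right) + 0\right) 3 = \left(-5 + w\right) 3 = -15 + 3 w$)
$\frac{2266 + f{\left(79,-179 \right)}}{37144 + 25414} = \frac{2266 + \left(-15 + 3 \left(-179\right)\right)}{37144 + 25414} = \frac{2266 - 552}{62558} = \left(2266 - 552\right) \frac{1}{62558} = 1714 \cdot \frac{1}{62558} = \frac{857}{31279}$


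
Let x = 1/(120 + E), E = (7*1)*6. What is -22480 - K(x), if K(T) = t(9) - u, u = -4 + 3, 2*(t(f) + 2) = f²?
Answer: -45039/2 ≈ -22520.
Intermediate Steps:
t(f) = -2 + f²/2
u = -1
E = 42 (E = 7*6 = 42)
x = 1/162 (x = 1/(120 + 42) = 1/162 ≈ 0.0061728)
K(T) = 79/2 (K(T) = (-2 + (½)*9²) - 1*(-1) = (-2 + (½)*81) + 1 = (-2 + 81/2) + 1 = 77/2 + 1 = 79/2)
-22480 - K(x) = -22480 - 1*79/2 = -22480 - 79/2 = -45039/2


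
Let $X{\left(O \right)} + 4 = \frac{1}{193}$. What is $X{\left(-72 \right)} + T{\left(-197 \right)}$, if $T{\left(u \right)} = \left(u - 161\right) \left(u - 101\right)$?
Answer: $\frac{20589241}{193} \approx 1.0668 \cdot 10^{5}$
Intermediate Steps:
$T{\left(u \right)} = \left(-161 + u\right) \left(-101 + u\right)$
$X{\left(O \right)} = - \frac{771}{193}$ ($X{\left(O \right)} = -4 + \frac{1}{193} = - \frac{771}{193}$)
$X{\left(-72 \right)} + T{\left(-197 \right)} = - \frac{771}{193} + \left(16261 + \left(-197\right)^{2} - -51614\right) = - \frac{771}{193} + \left(16261 + 38809 + 51614\right) = - \frac{771}{193} + 106684 = \frac{20589241}{193}$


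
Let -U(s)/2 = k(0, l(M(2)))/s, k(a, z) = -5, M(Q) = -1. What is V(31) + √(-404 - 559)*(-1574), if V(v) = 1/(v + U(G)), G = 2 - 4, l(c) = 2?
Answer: 1/26 - 4722*I*√107 ≈ 0.038462 - 48845.0*I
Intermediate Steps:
G = -2
U(s) = 10/s (U(s) = -(-10)/s = 10/s)
V(v) = 1/(-5 + v) (V(v) = 1/(v + 10/(-2)) = 1/(v + 10*(-½)) = 1/(v - 5) = 1/(-5 + v))
V(31) + √(-404 - 559)*(-1574) = 1/(-5 + 31) + √(-404 - 559)*(-1574) = 1/26 + √(-963)*(-1574) = 1/26 + (3*I*√107)*(-1574) = 1/26 - 4722*I*√107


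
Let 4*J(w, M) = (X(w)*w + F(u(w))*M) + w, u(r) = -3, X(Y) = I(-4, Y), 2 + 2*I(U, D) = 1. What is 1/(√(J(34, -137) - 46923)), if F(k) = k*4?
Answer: -2*I*√186031/186031 ≈ -0.004637*I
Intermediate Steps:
I(U, D) = -½ (I(U, D) = -1 + (½)*1 = -1 + ½ = -½)
X(Y) = -½
F(k) = 4*k
J(w, M) = -3*M + w/8 (J(w, M) = ((-w/2 + (4*(-3))*M) + w)/4 = ((-w/2 - 12*M) + w)/4 = ((-12*M - w/2) + w)/4 = (w/2 - 12*M)/4 = -3*M + w/8)
1/(√(J(34, -137) - 46923)) = 1/(√((-3*(-137) + (⅛)*34) - 46923)) = 1/(√((411 + 17/4) - 46923)) = 1/(√(1661/4 - 46923)) = 1/(√(-186031/4)) = 1/(I*√186031/2) = -2*I*√186031/186031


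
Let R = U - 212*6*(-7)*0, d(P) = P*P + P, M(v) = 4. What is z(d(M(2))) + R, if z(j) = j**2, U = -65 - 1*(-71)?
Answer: 406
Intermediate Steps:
U = 6 (U = -65 + 71 = 6)
d(P) = P + P**2 (d(P) = P**2 + P = P + P**2)
R = 6 (R = 6 - 212*6*(-7)*0 = 6 - (-8904)*0 = 6 - 212*0 = 6 + 0 = 6)
z(d(M(2))) + R = (4*(1 + 4))**2 + 6 = (4*5)**2 + 6 = 20**2 + 6 = 400 + 6 = 406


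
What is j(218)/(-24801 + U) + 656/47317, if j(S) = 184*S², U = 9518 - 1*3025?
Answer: -4497255672/9416083 ≈ -477.61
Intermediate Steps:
U = 6493 (U = 9518 - 3025 = 6493)
j(218)/(-24801 + U) + 656/47317 = (184*218²)/(-24801 + 6493) + 656/47317 = (184*47524)/(-18308) + 656*(1/47317) = 8744416*(-1/18308) + 656/47317 = -95048/199 + 656/47317 = -4497255672/9416083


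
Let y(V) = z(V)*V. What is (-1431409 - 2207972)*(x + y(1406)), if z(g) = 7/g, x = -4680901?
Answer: 17035556686614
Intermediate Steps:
y(V) = 7 (y(V) = (7/V)*V = 7)
(-1431409 - 2207972)*(x + y(1406)) = (-1431409 - 2207972)*(-4680901 + 7) = -3639381*(-4680894) = 17035556686614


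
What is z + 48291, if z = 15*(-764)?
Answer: 36831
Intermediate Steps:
z = -11460
z + 48291 = -11460 + 48291 = 36831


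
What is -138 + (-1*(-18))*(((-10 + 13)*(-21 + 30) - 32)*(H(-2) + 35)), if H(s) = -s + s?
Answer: -3288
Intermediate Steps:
H(s) = 0
-138 + (-1*(-18))*(((-10 + 13)*(-21 + 30) - 32)*(H(-2) + 35)) = -138 + (-1*(-18))*(((-10 + 13)*(-21 + 30) - 32)*(0 + 35)) = -138 + 18*((3*9 - 32)*35) = -138 + 18*((27 - 32)*35) = -138 + 18*(-5*35) = -138 + 18*(-175) = -138 - 3150 = -3288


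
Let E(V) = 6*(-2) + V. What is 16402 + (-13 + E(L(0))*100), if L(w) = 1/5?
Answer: 15209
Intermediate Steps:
L(w) = 1/5
E(V) = -12 + V
16402 + (-13 + E(L(0))*100) = 16402 + (-13 + (-12 + 1/5)*100) = 16402 + (-13 - 59/5*100) = 16402 + (-13 - 1180) = 16402 - 1193 = 15209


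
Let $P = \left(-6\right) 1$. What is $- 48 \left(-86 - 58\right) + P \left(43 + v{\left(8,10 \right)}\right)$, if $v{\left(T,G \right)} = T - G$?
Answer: $6666$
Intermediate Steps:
$P = -6$
$- 48 \left(-86 - 58\right) + P \left(43 + v{\left(8,10 \right)}\right) = - 48 \left(-86 - 58\right) - 6 \left(43 + \left(8 - 10\right)\right) = \left(-48\right) \left(-144\right) - 6 \left(43 - 2\right) = 6912 - 246 = 6666$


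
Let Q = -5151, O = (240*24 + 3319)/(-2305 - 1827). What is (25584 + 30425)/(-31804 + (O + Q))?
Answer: -231429188/152707139 ≈ -1.5155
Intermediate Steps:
O = -9079/4132 (O = (5760 + 3319)/(-4132) = 9079*(-1/4132) = -9079/4132 ≈ -2.1972)
(25584 + 30425)/(-31804 + (O + Q)) = (25584 + 30425)/(-31804 + (-9079/4132 - 5151)) = 56009/(-31804 - 21293011/4132) = 56009/(-152707139/4132) = 56009*(-4132/152707139) = -231429188/152707139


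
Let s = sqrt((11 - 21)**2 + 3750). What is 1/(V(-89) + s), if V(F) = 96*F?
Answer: -4272/36498043 - 5*sqrt(154)/72996086 ≈ -0.00011790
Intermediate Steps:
s = 5*sqrt(154) (s = sqrt((-10)**2 + 3750) = sqrt(100 + 3750) = sqrt(3850) = 5*sqrt(154) ≈ 62.048)
1/(V(-89) + s) = 1/(96*(-89) + 5*sqrt(154)) = 1/(-8544 + 5*sqrt(154))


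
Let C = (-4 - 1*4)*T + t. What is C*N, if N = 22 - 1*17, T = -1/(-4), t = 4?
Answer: 10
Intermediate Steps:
T = ¼ (T = -1*(-¼) = ¼ ≈ 0.25000)
C = 2 (C = (-4 - 1*4)*(¼) + 4 = (-4 - 4)*(¼) + 4 = -8*¼ + 4 = -2 + 4 = 2)
N = 5 (N = 22 - 17 = 5)
C*N = 2*5 = 10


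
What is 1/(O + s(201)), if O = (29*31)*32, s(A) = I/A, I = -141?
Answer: 67/1927409 ≈ 3.4762e-5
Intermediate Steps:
s(A) = -141/A
O = 28768 (O = 899*32 = 28768)
1/(O + s(201)) = 1/(28768 - 141/201) = 1/(28768 - 141*1/201) = 1/(28768 - 47/67) = 1/(1927409/67) = 67/1927409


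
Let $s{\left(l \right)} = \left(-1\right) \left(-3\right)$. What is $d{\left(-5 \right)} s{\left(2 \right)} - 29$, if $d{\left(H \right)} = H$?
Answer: $-44$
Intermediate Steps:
$s{\left(l \right)} = 3$
$d{\left(-5 \right)} s{\left(2 \right)} - 29 = \left(-5\right) 3 - 29 = -15 - 29 = -44$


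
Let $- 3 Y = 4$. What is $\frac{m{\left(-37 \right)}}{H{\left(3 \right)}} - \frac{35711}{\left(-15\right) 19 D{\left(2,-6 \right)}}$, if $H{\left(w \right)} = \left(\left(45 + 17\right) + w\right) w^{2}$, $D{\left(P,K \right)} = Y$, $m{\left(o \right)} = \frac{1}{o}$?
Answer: $- \frac{30918599}{329004} \approx -93.976$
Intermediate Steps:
$Y = - \frac{4}{3}$ ($Y = \left(- \frac{1}{3}\right) 4 = - \frac{4}{3} \approx -1.3333$)
$D{\left(P,K \right)} = - \frac{4}{3}$
$H{\left(w \right)} = w^{2} \left(62 + w\right)$ ($H{\left(w \right)} = \left(62 + w\right) w^{2} = w^{2} \left(62 + w\right)$)
$\frac{m{\left(-37 \right)}}{H{\left(3 \right)}} - \frac{35711}{\left(-15\right) 19 D{\left(2,-6 \right)}} = \frac{1}{\left(-37\right) 3^{2} \left(62 + 3\right)} - \frac{35711}{\left(-15\right) 19 \left(- \frac{4}{3}\right)} = - \frac{1}{37 \cdot 9 \cdot 65} - \frac{35711}{\left(-285\right) \left(- \frac{4}{3}\right)} = - \frac{1}{37 \cdot 585} - \frac{35711}{380} = \left(- \frac{1}{37}\right) \frac{1}{585} - \frac{35711}{380} = - \frac{1}{21645} - \frac{35711}{380} = - \frac{30918599}{329004}$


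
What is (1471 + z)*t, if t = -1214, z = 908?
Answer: -2888106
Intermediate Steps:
(1471 + z)*t = (1471 + 908)*(-1214) = 2379*(-1214) = -2888106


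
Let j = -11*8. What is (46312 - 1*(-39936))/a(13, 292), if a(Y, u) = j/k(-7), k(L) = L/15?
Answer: 75467/165 ≈ 457.38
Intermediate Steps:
k(L) = L/15 (k(L) = L*(1/15) = L/15)
j = -88
a(Y, u) = 1320/7 (a(Y, u) = -88/((1/15)*(-7)) = -88/(-7/15) = -88*(-15/7) = 1320/7)
(46312 - 1*(-39936))/a(13, 292) = (46312 - 1*(-39936))/(1320/7) = (46312 + 39936)*(7/1320) = 86248*(7/1320) = 75467/165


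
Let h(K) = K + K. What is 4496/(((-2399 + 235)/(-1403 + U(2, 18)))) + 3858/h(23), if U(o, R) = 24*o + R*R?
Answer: 27697001/12443 ≈ 2225.9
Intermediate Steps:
U(o, R) = R² + 24*o (U(o, R) = 24*o + R² = R² + 24*o)
h(K) = 2*K
4496/(((-2399 + 235)/(-1403 + U(2, 18)))) + 3858/h(23) = 4496/(((-2399 + 235)/(-1403 + (18² + 24*2)))) + 3858/((2*23)) = 4496/((-2164/(-1403 + (324 + 48)))) + 3858/46 = 4496/((-2164/(-1403 + 372))) + 3858*(1/46) = 4496/((-2164/(-1031))) + 1929/23 = 4496/((-2164*(-1/1031))) + 1929/23 = 4496/(2164/1031) + 1929/23 = 4496*(1031/2164) + 1929/23 = 1158844/541 + 1929/23 = 27697001/12443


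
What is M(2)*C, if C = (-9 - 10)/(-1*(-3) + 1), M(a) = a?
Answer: -19/2 ≈ -9.5000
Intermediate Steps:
C = -19/4 (C = -19/(3 + 1) = -19/4 ≈ -4.7500)
M(2)*C = 2*(-19/4) = -19/2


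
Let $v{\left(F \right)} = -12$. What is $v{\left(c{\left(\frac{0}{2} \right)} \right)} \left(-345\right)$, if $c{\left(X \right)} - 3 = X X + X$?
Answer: $4140$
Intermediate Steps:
$c{\left(X \right)} = 3 + X + X^{2}$ ($c{\left(X \right)} = 3 + \left(X X + X\right) = 3 + \left(X^{2} + X\right) = 3 + \left(X + X^{2}\right) = 3 + X + X^{2}$)
$v{\left(c{\left(\frac{0}{2} \right)} \right)} \left(-345\right) = \left(-12\right) \left(-345\right) = 4140$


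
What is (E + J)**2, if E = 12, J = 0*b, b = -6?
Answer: 144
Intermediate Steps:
J = 0 (J = 0*(-6) = 0)
(E + J)**2 = (12 + 0)**2 = 12**2 = 144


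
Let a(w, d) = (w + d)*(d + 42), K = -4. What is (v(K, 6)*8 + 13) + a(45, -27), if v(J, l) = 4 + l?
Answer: 363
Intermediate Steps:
a(w, d) = (42 + d)*(d + w) (a(w, d) = (d + w)*(42 + d) = (42 + d)*(d + w))
(v(K, 6)*8 + 13) + a(45, -27) = ((4 + 6)*8 + 13) + ((-27)² + 42*(-27) + 42*45 - 27*45) = (10*8 + 13) + (729 - 1134 + 1890 - 1215) = (80 + 13) + 270 = 93 + 270 = 363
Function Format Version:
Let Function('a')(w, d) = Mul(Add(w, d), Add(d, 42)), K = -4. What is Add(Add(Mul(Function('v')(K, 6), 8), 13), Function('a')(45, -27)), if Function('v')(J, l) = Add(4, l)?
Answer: 363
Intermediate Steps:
Function('a')(w, d) = Mul(Add(42, d), Add(d, w)) (Function('a')(w, d) = Mul(Add(d, w), Add(42, d)) = Mul(Add(42, d), Add(d, w)))
Add(Add(Mul(Function('v')(K, 6), 8), 13), Function('a')(45, -27)) = Add(Add(Mul(Add(4, 6), 8), 13), Add(Pow(-27, 2), Mul(42, -27), Mul(42, 45), Mul(-27, 45))) = Add(Add(Mul(10, 8), 13), Add(729, -1134, 1890, -1215)) = Add(Add(80, 13), 270) = Add(93, 270) = 363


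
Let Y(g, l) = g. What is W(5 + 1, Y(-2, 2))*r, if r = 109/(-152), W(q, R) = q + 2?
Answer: -109/19 ≈ -5.7368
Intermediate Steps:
W(q, R) = 2 + q
r = -109/152 (r = 109*(-1/152) = -109/152 ≈ -0.71710)
W(5 + 1, Y(-2, 2))*r = (2 + (5 + 1))*(-109/152) = (2 + 6)*(-109/152) = 8*(-109/152) = -109/19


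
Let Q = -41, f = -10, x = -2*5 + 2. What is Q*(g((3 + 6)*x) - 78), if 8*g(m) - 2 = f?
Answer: 3239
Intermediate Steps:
x = -8 (x = -10 + 2 = -8)
g(m) = -1 (g(m) = ¼ + (⅛)*(-10) = ¼ - 5/4 = -1)
Q*(g((3 + 6)*x) - 78) = -41*(-1 - 78) = -41*(-79) = 3239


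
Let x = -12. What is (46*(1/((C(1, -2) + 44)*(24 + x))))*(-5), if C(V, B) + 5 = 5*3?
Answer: -115/324 ≈ -0.35494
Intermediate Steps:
C(V, B) = 10 (C(V, B) = -5 + 5*3 = -5 + 15 = 10)
(46*(1/((C(1, -2) + 44)*(24 + x))))*(-5) = (46*(1/((10 + 44)*(24 - 12))))*(-5) = (46*(1/(54*12)))*(-5) = (46*((1/54)*(1/12)))*(-5) = (46*(1/648))*(-5) = (23/324)*(-5) = -115/324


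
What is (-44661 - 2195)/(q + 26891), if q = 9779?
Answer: -23428/18335 ≈ -1.2778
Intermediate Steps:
(-44661 - 2195)/(q + 26891) = (-44661 - 2195)/(9779 + 26891) = -46856/36670 = -46856*1/36670 = -23428/18335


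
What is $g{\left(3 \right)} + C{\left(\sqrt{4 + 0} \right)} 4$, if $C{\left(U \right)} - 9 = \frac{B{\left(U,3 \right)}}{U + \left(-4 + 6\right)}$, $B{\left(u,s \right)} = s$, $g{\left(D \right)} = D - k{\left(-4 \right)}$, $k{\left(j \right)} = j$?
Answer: $46$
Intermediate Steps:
$g{\left(D \right)} = 4 + D$ ($g{\left(D \right)} = D - -4 = D + 4 = 4 + D$)
$C{\left(U \right)} = 9 + \frac{3}{2 + U}$ ($C{\left(U \right)} = 9 + \frac{3}{U + \left(-4 + 6\right)} = 9 + \frac{3}{U + 2} = 9 + \frac{3}{2 + U}$)
$g{\left(3 \right)} + C{\left(\sqrt{4 + 0} \right)} 4 = \left(4 + 3\right) + \frac{3 \left(7 + 3 \sqrt{4 + 0}\right)}{2 + \sqrt{4 + 0}} \cdot 4 = 7 + \frac{3 \left(7 + 3 \sqrt{4}\right)}{2 + \sqrt{4}} \cdot 4 = 7 + \frac{3 \left(7 + 3 \cdot 2\right)}{2 + 2} \cdot 4 = 7 + \frac{3 \left(7 + 6\right)}{4} \cdot 4 = 7 + 3 \cdot \frac{1}{4} \cdot 13 \cdot 4 = 7 + \frac{39}{4} \cdot 4 = 7 + 39 = 46$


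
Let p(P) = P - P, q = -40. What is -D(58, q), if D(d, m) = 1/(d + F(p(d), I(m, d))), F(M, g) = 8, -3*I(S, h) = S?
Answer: -1/66 ≈ -0.015152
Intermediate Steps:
I(S, h) = -S/3
p(P) = 0
D(d, m) = 1/(8 + d) (D(d, m) = 1/(d + 8) = 1/(8 + d))
-D(58, q) = -1/(8 + 58) = -1/66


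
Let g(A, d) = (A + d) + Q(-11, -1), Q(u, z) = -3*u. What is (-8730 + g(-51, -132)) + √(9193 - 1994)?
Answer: -8880 + √7199 ≈ -8795.2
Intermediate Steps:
g(A, d) = 33 + A + d (g(A, d) = (A + d) - 3*(-11) = (A + d) + 33 = 33 + A + d)
(-8730 + g(-51, -132)) + √(9193 - 1994) = (-8730 + (33 - 51 - 132)) + √(9193 - 1994) = (-8730 - 150) + √7199 = -8880 + √7199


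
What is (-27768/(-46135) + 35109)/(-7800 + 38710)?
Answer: 1619781483/1426032850 ≈ 1.1359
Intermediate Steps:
(-27768/(-46135) + 35109)/(-7800 + 38710) = (-27768*(-1/46135) + 35109)/30910 = (27768/46135 + 35109)*(1/30910) = (1619781483/46135)*(1/30910) = 1619781483/1426032850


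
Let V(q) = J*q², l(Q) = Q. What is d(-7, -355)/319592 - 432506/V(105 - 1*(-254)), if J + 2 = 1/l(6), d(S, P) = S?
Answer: 118477545925/64726100296 ≈ 1.8304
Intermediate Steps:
J = -11/6 (J = -2 + 1/6 = -2 + ⅙ = -11/6 ≈ -1.8333)
V(q) = -11*q²/6
d(-7, -355)/319592 - 432506/V(105 - 1*(-254)) = -7/319592 - 432506*(-6/(11*(105 - 1*(-254))²)) = -7*1/319592 - 432506*(-6/(11*(105 + 254)²)) = -1/45656 - 432506/((-11/6*359²)) = -1/45656 - 432506/((-11/6*128881)) = -1/45656 - 432506/(-1417691/6) = -1/45656 - 432506*(-6/1417691) = -1/45656 + 2595036/1417691 = 118477545925/64726100296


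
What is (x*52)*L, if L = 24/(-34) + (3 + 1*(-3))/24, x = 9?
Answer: -5616/17 ≈ -330.35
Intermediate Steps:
L = -12/17 (L = 24*(-1/34) + (3 - 3)*(1/24) = -12/17 + 0*(1/24) = -12/17 + 0 = -12/17 ≈ -0.70588)
(x*52)*L = (9*52)*(-12/17) = 468*(-12/17) = -5616/17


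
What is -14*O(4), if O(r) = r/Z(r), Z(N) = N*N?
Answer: -7/2 ≈ -3.5000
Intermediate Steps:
Z(N) = N**2
O(r) = 1/r (O(r) = r/(r**2) = r/r**2 = 1/r)
-14*O(4) = -14/4 = -14*1/4 = -7/2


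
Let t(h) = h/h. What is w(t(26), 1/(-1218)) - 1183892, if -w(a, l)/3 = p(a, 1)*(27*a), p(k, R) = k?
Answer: -1183973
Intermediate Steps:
t(h) = 1
w(a, l) = -81*a² (w(a, l) = -3*a*27*a = -81*a²)
w(t(26), 1/(-1218)) - 1183892 = -81*1² - 1183892 = -81*1 - 1183892 = -81 - 1183892 = -1183973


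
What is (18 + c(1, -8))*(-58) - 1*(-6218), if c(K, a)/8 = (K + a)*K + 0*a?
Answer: 8422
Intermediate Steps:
c(K, a) = 8*K*(K + a) (c(K, a) = 8*((K + a)*K + 0*a) = 8*(K*(K + a) + 0) = 8*(K*(K + a)) = 8*K*(K + a))
(18 + c(1, -8))*(-58) - 1*(-6218) = (18 + 8*1*(1 - 8))*(-58) - 1*(-6218) = (18 + 8*1*(-7))*(-58) + 6218 = (18 - 56)*(-58) + 6218 = -38*(-58) + 6218 = 2204 + 6218 = 8422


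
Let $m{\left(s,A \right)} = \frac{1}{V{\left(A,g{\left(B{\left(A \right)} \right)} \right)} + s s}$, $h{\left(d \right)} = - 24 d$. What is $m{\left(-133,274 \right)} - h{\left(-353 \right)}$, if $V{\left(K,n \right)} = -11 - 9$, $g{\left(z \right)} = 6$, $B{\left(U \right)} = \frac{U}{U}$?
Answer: $- \frac{149691767}{17669} \approx -8472.0$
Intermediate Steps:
$B{\left(U \right)} = 1$
$V{\left(K,n \right)} = -20$ ($V{\left(K,n \right)} = -11 - 9 = -20$)
$m{\left(s,A \right)} = \frac{1}{-20 + s^{2}}$ ($m{\left(s,A \right)} = \frac{1}{-20 + s s} = \frac{1}{-20 + s^{2}}$)
$m{\left(-133,274 \right)} - h{\left(-353 \right)} = \frac{1}{-20 + \left(-133\right)^{2}} - \left(-24\right) \left(-353\right) = \frac{1}{-20 + 17689} - 8472 = \frac{1}{17669} - 8472 = - \frac{149691767}{17669}$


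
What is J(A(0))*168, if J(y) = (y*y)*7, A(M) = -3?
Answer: 10584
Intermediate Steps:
J(y) = 7*y² (J(y) = y²*7 = 7*y²)
J(A(0))*168 = (7*(-3)²)*168 = (7*9)*168 = 63*168 = 10584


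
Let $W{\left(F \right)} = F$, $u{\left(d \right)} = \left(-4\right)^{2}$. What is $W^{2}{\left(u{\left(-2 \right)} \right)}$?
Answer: $256$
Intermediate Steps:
$u{\left(d \right)} = 16$
$W^{2}{\left(u{\left(-2 \right)} \right)} = 16^{2} = 256$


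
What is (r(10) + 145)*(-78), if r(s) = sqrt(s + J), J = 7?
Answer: -11310 - 78*sqrt(17) ≈ -11632.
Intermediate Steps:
r(s) = sqrt(7 + s) (r(s) = sqrt(s + 7) = sqrt(7 + s))
(r(10) + 145)*(-78) = (sqrt(7 + 10) + 145)*(-78) = (sqrt(17) + 145)*(-78) = (145 + sqrt(17))*(-78) = -11310 - 78*sqrt(17)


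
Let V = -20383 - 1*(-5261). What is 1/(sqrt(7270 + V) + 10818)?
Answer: 5409/58518488 - I*sqrt(1963)/58518488 ≈ 9.2432e-5 - 7.5712e-7*I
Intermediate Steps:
V = -15122 (V = -20383 + 5261 = -15122)
1/(sqrt(7270 + V) + 10818) = 1/(sqrt(7270 - 15122) + 10818) = 1/(sqrt(-7852) + 10818) = 1/(2*I*sqrt(1963) + 10818) = 1/(10818 + 2*I*sqrt(1963))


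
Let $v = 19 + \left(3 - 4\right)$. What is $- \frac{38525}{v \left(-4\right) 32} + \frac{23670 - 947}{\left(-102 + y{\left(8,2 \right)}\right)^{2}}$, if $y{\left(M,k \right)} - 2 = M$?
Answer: $\frac{23651837}{1218816} \approx 19.406$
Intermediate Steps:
$y{\left(M,k \right)} = 2 + M$
$v = 18$ ($v = 19 - 1 = 18$)
$- \frac{38525}{v \left(-4\right) 32} + \frac{23670 - 947}{\left(-102 + y{\left(8,2 \right)}\right)^{2}} = - \frac{38525}{18 \left(-4\right) 32} + \frac{23670 - 947}{\left(-102 + \left(2 + 8\right)\right)^{2}} = - \frac{38525}{\left(-72\right) 32} + \frac{22723}{\left(-102 + 10\right)^{2}} = - \frac{38525}{-2304} + \frac{22723}{\left(-92\right)^{2}} = \left(-38525\right) \left(- \frac{1}{2304}\right) + \frac{22723}{8464} = \frac{38525}{2304} + 22723 \cdot \frac{1}{8464} = \frac{38525}{2304} + \frac{22723}{8464} = \frac{23651837}{1218816}$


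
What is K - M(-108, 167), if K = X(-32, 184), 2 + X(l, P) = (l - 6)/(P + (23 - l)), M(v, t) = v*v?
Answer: -2788212/239 ≈ -11666.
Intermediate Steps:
M(v, t) = v²
X(l, P) = -2 + (-6 + l)/(23 + P - l) (X(l, P) = -2 + (l - 6)/(P + (23 - l)) = -2 + (-6 + l)/(23 + P - l))
K = -516/239 (K = (-52 - 2*184 + 3*(-32))/(23 + 184 - 1*(-32)) = (-52 - 368 - 96)/(23 + 184 + 32) = -516/239 ≈ -2.1590)
K - M(-108, 167) = -516/239 - 1*(-108)² = -516/239 - 1*11664 = -516/239 - 11664 = -2788212/239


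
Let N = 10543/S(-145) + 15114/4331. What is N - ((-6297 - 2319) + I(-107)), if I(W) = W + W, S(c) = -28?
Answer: 1025557899/121268 ≈ 8457.0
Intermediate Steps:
I(W) = 2*W
N = -45238541/121268 (N = 10543/(-28) + 15114/4331 = 10543*(-1/28) + 15114*(1/4331) = -10543/28 + 15114/4331 = -45238541/121268 ≈ -373.05)
N - ((-6297 - 2319) + I(-107)) = -45238541/121268 - ((-6297 - 2319) + 2*(-107)) = -45238541/121268 - (-8616 - 214) = -45238541/121268 - 1*(-8830) = -45238541/121268 + 8830 = 1025557899/121268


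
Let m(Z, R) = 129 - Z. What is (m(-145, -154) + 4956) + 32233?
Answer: 37463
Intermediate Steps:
(m(-145, -154) + 4956) + 32233 = ((129 - 1*(-145)) + 4956) + 32233 = ((129 + 145) + 4956) + 32233 = (274 + 4956) + 32233 = 5230 + 32233 = 37463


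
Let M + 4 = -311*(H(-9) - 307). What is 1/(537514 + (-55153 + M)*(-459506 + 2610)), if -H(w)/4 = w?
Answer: -1/13306101590 ≈ -7.5153e-11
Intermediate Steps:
H(w) = -4*w
M = 84277 (M = -4 - 311*(-4*(-9) - 307) = -4 - 311*(36 - 307) = -4 - 311*(-271) = -4 + 84281 = 84277)
1/(537514 + (-55153 + M)*(-459506 + 2610)) = 1/(537514 + (-55153 + 84277)*(-459506 + 2610)) = 1/(537514 + 29124*(-456896)) = 1/(537514 - 13306639104) = 1/(-13306101590) = -1/13306101590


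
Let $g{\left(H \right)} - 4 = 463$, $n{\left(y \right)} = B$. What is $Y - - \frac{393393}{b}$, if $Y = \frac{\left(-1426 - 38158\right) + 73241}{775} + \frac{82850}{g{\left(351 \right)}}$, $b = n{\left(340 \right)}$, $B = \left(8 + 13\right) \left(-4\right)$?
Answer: $- \frac{6460234749}{1447700} \approx -4462.4$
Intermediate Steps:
$B = -84$ ($B = 21 \left(-4\right) = -84$)
$n{\left(y \right)} = -84$
$b = -84$
$g{\left(H \right)} = 467$ ($g{\left(H \right)} = 4 + 463 = 467$)
$Y = \frac{79926569}{361925}$ ($Y = \frac{\left(-1426 - 38158\right) + 73241}{775} + \frac{82850}{467} = \left(-39584 + 73241\right) \frac{1}{775} + 82850 \cdot \frac{1}{467} = 33657 \cdot \frac{1}{775} + \frac{82850}{467} = \frac{33657}{775} + \frac{82850}{467} = \frac{79926569}{361925} \approx 220.84$)
$Y - - \frac{393393}{b} = \frac{79926569}{361925} - - \frac{393393}{-84} = \frac{79926569}{361925} - \left(-393393\right) \left(- \frac{1}{84}\right) = \frac{79926569}{361925} - \frac{18733}{4} = - \frac{6460234749}{1447700}$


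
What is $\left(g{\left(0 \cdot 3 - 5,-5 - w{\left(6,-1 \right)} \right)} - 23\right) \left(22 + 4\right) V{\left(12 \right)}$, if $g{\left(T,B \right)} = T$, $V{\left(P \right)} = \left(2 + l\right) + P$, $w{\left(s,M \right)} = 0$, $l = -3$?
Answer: $-8008$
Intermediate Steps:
$V{\left(P \right)} = -1 + P$ ($V{\left(P \right)} = \left(2 - 3\right) + P = -1 + P$)
$\left(g{\left(0 \cdot 3 - 5,-5 - w{\left(6,-1 \right)} \right)} - 23\right) \left(22 + 4\right) V{\left(12 \right)} = \left(\left(0 \cdot 3 - 5\right) - 23\right) \left(22 + 4\right) \left(-1 + 12\right) = \left(\left(0 - 5\right) - 23\right) 26 \cdot 11 = \left(-5 - 23\right) 26 \cdot 11 = \left(-28\right) 26 \cdot 11 = \left(-728\right) 11 = -8008$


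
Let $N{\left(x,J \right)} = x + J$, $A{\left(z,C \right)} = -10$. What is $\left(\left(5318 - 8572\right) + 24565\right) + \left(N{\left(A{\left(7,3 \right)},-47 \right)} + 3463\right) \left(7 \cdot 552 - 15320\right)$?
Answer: $-38997825$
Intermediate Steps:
$N{\left(x,J \right)} = J + x$
$\left(\left(5318 - 8572\right) + 24565\right) + \left(N{\left(A{\left(7,3 \right)},-47 \right)} + 3463\right) \left(7 \cdot 552 - 15320\right) = \left(\left(5318 - 8572\right) + 24565\right) + \left(\left(-47 - 10\right) + 3463\right) \left(7 \cdot 552 - 15320\right) = \left(-3254 + 24565\right) + \left(-57 + 3463\right) \left(3864 - 15320\right) = 21311 + 3406 \left(-11456\right) = 21311 - 39019136 = -38997825$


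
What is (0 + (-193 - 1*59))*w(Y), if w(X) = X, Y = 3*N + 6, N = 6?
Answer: -6048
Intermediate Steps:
Y = 24 (Y = 3*6 + 6 = 18 + 6 = 24)
(0 + (-193 - 1*59))*w(Y) = (0 + (-193 - 1*59))*24 = (0 + (-193 - 59))*24 = (0 - 252)*24 = -252*24 = -6048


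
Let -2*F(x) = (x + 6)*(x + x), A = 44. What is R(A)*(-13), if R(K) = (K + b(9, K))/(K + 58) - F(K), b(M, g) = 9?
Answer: -2917889/102 ≈ -28607.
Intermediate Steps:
F(x) = -x*(6 + x) (F(x) = -(x + 6)*(x + x)/2 = -(6 + x)*2*x/2 = -x*(6 + x))
R(K) = K*(6 + K) + (9 + K)/(58 + K) (R(K) = (K + 9)/(K + 58) - (-1)*K*(6 + K) = (9 + K)/(58 + K) + K*(6 + K) = K*(6 + K) + (9 + K)/(58 + K))
R(A)*(-13) = ((9 + 44³ + 64*44² + 349*44)/(58 + 44))*(-13) = ((9 + 85184 + 64*1936 + 15356)/102)*(-13) = ((9 + 85184 + 123904 + 15356)/102)*(-13) = ((1/102)*224453)*(-13) = (224453/102)*(-13) = -2917889/102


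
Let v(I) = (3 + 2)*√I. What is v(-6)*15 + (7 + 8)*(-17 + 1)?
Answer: -240 + 75*I*√6 ≈ -240.0 + 183.71*I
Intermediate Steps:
v(I) = 5*√I
v(-6)*15 + (7 + 8)*(-17 + 1) = (5*√(-6))*15 + (7 + 8)*(-17 + 1) = (5*(I*√6))*15 + 15*(-16) = (5*I*√6)*15 - 240 = 75*I*√6 - 240 = -240 + 75*I*√6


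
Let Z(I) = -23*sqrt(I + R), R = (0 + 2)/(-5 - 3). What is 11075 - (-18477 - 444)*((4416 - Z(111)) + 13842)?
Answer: 345470693 + 435183*sqrt(443)/2 ≈ 3.5005e+8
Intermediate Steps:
R = -1/4 (R = 2/(-8) = 2*(-1/8) = -1/4 ≈ -0.25000)
Z(I) = -23*sqrt(-1/4 + I) (Z(I) = -23*sqrt(I - 1/4) = -23*sqrt(-1/4 + I))
11075 - (-18477 - 444)*((4416 - Z(111)) + 13842) = 11075 - (-18477 - 444)*((4416 - (-23)*sqrt(-1 + 4*111)/2) + 13842) = 11075 - (-18921)*((4416 - (-23)*sqrt(-1 + 444)/2) + 13842) = 11075 - (-18921)*((4416 - (-23)*sqrt(443)/2) + 13842) = 11075 - (-18921)*((4416 + 23*sqrt(443)/2) + 13842) = 11075 - (-18921)*(18258 + 23*sqrt(443)/2) = 11075 - (-345459618 - 435183*sqrt(443)/2) = 11075 + (345459618 + 435183*sqrt(443)/2) = 345470693 + 435183*sqrt(443)/2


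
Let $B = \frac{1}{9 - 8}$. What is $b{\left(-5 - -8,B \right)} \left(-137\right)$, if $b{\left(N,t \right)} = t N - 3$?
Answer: $0$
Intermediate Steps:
$B = 1$ ($B = 1^{-1} = 1$)
$b{\left(N,t \right)} = -3 + N t$ ($b{\left(N,t \right)} = N t - 3 = -3 + N t$)
$b{\left(-5 - -8,B \right)} \left(-137\right) = \left(-3 + \left(-5 - -8\right) 1\right) \left(-137\right) = \left(-3 + \left(-5 + 8\right) 1\right) \left(-137\right) = \left(-3 + 3 \cdot 1\right) \left(-137\right) = \left(-3 + 3\right) \left(-137\right) = 0 \left(-137\right) = 0$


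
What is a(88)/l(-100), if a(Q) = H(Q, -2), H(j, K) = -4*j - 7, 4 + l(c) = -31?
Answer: 359/35 ≈ 10.257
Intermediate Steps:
l(c) = -35 (l(c) = -4 - 31 = -35)
H(j, K) = -7 - 4*j
a(Q) = -7 - 4*Q
a(88)/l(-100) = (-7 - 4*88)/(-35) = (-7 - 352)*(-1/35) = -359*(-1/35) = 359/35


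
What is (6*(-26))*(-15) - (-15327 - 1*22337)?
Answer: 40004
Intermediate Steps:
(6*(-26))*(-15) - (-15327 - 1*22337) = -156*(-15) - (-15327 - 22337) = 2340 - 1*(-37664) = 2340 + 37664 = 40004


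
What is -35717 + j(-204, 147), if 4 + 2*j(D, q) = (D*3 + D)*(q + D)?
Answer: -12463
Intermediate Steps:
j(D, q) = -2 + 2*D*(D + q) (j(D, q) = -2 + ((D*3 + D)*(q + D))/2 = -2 + ((3*D + D)*(D + q))/2 = -2 + ((4*D)*(D + q))/2 = -2 + (4*D*(D + q))/2 = -2 + 2*D*(D + q))
-35717 + j(-204, 147) = -35717 + (-2 + 2*(-204)² + 2*(-204)*147) = -35717 + (-2 + 2*41616 - 59976) = -35717 + (-2 + 83232 - 59976) = -35717 + 23254 = -12463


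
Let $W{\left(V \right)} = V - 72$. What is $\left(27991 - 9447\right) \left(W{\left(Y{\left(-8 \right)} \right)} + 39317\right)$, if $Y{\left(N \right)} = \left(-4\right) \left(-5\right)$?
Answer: $728130160$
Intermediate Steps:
$Y{\left(N \right)} = 20$
$W{\left(V \right)} = -72 + V$
$\left(27991 - 9447\right) \left(W{\left(Y{\left(-8 \right)} \right)} + 39317\right) = \left(27991 - 9447\right) \left(\left(-72 + 20\right) + 39317\right) = 18544 \left(-52 + 39317\right) = 18544 \cdot 39265 = 728130160$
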